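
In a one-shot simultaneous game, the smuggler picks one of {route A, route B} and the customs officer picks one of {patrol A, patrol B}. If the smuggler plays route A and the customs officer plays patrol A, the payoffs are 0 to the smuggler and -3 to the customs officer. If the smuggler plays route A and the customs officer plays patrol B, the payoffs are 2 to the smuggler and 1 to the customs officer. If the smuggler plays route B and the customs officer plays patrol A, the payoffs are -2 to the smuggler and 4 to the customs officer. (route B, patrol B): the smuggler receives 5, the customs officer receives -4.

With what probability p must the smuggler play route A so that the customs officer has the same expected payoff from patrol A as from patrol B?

Set the customs officer's expected payoff from patrol A equal to that from patrol B:
  the customs officer's expected payoff from patrol A: p·(-3) + (1−p)·4 = -7p + 4
  the customs officer's expected payoff from patrol B: p·1 + (1−p)·(-4) = 5p - 4
  -7p + 4 = 5p - 4  ⇒  -12p = -8  ⇒  p = 2/3.

p = 2/3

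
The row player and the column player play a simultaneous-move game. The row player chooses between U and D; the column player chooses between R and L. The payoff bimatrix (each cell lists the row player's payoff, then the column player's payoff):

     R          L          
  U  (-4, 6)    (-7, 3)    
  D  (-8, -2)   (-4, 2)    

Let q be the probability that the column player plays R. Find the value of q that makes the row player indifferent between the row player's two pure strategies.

The row player's indifference between U and D determines the column player's mixing probability q:
  the row player's payoff to U: q·(-4) + (1−q)·(-7) = 3q - 7
  the row player's payoff to D: q·(-8) + (1−q)·(-4) = -4q - 4
  3q - 7 = -4q - 4  ⇒  7q = 3  ⇒  q = 3/7.

q = 3/7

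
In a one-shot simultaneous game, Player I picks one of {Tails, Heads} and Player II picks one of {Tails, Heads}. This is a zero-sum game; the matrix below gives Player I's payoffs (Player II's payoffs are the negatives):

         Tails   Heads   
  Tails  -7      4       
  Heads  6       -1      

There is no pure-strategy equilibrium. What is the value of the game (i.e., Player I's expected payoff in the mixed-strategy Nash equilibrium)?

v = 17/18

Player II's mix must leave Player I indifferent between Tails and Heads.
  Player I's payoff to Tails: q·(-7) + (1−q)·4 = -11q + 4
  Player I's payoff to Heads: q·6 + (1−q)·(-1) = 7q - 1
  -11q + 4 = 7q - 1  ⇒  -18q = -5  ⇒  q = 5/18.
The value is Player I's expected payoff against this mix (using Tails): (5/18)·(-7) + (13/18)·4 = 17/18.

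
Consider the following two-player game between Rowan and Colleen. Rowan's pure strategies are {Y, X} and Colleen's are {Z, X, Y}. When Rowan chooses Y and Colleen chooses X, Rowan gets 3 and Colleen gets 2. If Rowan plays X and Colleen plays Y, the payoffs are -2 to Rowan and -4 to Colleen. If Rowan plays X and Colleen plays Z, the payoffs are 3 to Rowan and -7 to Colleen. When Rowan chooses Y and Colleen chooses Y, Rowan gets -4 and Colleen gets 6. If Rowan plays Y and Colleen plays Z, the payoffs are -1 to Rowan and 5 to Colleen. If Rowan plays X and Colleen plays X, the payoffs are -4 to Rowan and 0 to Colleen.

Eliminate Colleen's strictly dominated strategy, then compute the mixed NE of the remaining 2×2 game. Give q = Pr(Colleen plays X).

q = 2/9

Colleen's strategy Z is strictly dominated by Y: 6 > 5 and -4 > -7. Eliminate Z.
Colleen's mix must leave Rowan indifferent between Y and X.
  Rowan's payoff from Y: q·3 + (1−q)·(-4) = 7q - 4
  Rowan's payoff from X: q·(-4) + (1−q)·(-2) = -2q - 2
  7q - 4 = -2q - 2  ⇒  9q = 2  ⇒  q = 2/9.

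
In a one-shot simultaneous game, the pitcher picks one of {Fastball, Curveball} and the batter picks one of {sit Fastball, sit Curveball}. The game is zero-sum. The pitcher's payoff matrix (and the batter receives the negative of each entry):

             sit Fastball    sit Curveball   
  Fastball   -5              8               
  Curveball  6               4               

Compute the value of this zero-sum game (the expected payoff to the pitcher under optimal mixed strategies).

v = 68/15

Set the pitcher's expected payoff from Fastball equal to that from Curveball:
  the pitcher's payoff to Fastball: q·(-5) + (1−q)·8 = -13q + 8
  the pitcher's payoff to Curveball: q·6 + (1−q)·4 = 2q + 4
  -13q + 8 = 2q + 4  ⇒  -15q = -4  ⇒  q = 4/15.
The value is the pitcher's expected payoff against this mix (using Fastball): (4/15)·(-5) + (11/15)·8 = 68/15.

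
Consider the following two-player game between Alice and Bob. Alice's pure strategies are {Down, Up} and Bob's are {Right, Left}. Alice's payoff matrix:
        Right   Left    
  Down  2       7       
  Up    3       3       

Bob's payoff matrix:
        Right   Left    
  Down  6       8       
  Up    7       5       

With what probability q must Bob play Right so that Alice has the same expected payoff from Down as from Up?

For Alice to be willing to mix, Alice must be indifferent between Down and Up, which pins down Bob's mix.
  Alice's payoff from Down: q·2 + (1−q)·7 = -5q + 7
  Alice's payoff from Up: q·3 + (1−q)·3 = 3
  -5q + 7 = 3  ⇒  -5q = -4  ⇒  q = 4/5.

q = 4/5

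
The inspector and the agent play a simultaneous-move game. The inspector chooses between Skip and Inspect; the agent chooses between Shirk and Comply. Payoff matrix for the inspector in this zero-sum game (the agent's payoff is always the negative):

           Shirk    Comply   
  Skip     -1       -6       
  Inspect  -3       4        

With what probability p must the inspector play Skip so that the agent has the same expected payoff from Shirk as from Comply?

p = 7/12

For the agent to be willing to mix, the agent must be indifferent between Shirk and Comply, which pins down the inspector's mix.
  the agent's payoff from Shirk: p·1 + (1−p)·3 = -2p + 3
  the agent's payoff from Comply: p·6 + (1−p)·(-4) = 10p - 4
  -2p + 3 = 10p - 4  ⇒  -12p = -7  ⇒  p = 7/12.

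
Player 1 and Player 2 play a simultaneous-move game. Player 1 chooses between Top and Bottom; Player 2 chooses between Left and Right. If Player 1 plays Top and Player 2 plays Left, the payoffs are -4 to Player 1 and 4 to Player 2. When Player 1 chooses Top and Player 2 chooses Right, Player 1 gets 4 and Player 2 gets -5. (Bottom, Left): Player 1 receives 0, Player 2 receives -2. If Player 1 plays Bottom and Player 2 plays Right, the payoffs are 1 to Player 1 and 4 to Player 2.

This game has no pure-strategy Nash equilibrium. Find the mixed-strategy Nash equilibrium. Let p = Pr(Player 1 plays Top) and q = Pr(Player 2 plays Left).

p = 2/5, q = 3/7

Player 1's mix must leave Player 2 indifferent between Left and Right.
  Player 2's expected payoff from Left: p·4 + (1−p)·(-2) = 6p - 2
  Player 2's expected payoff from Right: p·(-5) + (1−p)·4 = -9p + 4
  6p - 2 = -9p + 4  ⇒  15p = 6  ⇒  p = 2/5.
Player 1's indifference between Top and Bottom determines Player 2's mixing probability q:
  Player 1's payoff to Top: q·(-4) + (1−q)·4 = -8q + 4
  Player 1's payoff to Bottom: q·0 + (1−q)·1 = -q + 1
  -8q + 4 = -q + 1  ⇒  -7q = -3  ⇒  q = 3/7.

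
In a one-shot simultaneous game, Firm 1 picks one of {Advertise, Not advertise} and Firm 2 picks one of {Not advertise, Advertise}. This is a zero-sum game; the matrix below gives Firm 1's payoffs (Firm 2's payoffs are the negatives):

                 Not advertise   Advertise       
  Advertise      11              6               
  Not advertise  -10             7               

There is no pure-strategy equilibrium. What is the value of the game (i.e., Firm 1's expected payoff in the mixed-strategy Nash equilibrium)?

v = 137/22

In a mixed equilibrium Firm 1 is indifferent between Advertise and Not advertise; this condition fixes q.
  Firm 1's payoff from Advertise: q·11 + (1−q)·6 = 5q + 6
  Firm 1's payoff from Not advertise: q·(-10) + (1−q)·7 = -17q + 7
  5q + 6 = -17q + 7  ⇒  22q = 1  ⇒  q = 1/22.
The value is Firm 1's expected payoff against this mix (using Advertise): (1/22)·11 + (21/22)·6 = 137/22.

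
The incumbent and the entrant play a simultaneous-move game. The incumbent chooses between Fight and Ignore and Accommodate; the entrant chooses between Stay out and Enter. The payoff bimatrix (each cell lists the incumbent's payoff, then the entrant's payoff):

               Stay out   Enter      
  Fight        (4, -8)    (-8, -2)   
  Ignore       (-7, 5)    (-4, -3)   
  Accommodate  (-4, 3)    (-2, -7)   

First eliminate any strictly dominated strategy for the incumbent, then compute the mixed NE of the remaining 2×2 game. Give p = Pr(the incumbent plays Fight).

The incumbent's strategy Ignore is strictly dominated by Accommodate: -4 > -7 and -2 > -4. Eliminate Ignore.
The entrant's indifference between Stay out and Enter determines the incumbent's mixing probability p:
  the entrant's expected payoff from Stay out: p·(-8) + (1−p)·3 = -11p + 3
  the entrant's expected payoff from Enter: p·(-2) + (1−p)·(-7) = 5p - 7
  -11p + 3 = 5p - 7  ⇒  -16p = -10  ⇒  p = 5/8.

p = 5/8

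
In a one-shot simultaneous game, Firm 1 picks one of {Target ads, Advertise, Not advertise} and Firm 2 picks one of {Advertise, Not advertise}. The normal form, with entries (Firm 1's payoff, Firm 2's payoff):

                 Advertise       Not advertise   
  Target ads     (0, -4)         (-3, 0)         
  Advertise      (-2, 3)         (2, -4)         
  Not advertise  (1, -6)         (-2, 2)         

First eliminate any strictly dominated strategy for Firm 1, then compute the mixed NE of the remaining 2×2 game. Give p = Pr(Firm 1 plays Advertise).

Firm 1's strategy Target ads is strictly dominated by Not advertise: 1 > 0 and -2 > -3. Eliminate Target ads.
In a mixed equilibrium Firm 2 is indifferent between Advertise and Not advertise; this condition fixes p.
  Firm 2's payoff from Advertise: p·3 + (1−p)·(-6) = 9p - 6
  Firm 2's payoff from Not advertise: p·(-4) + (1−p)·2 = -6p + 2
  9p - 6 = -6p + 2  ⇒  15p = 8  ⇒  p = 8/15.

p = 8/15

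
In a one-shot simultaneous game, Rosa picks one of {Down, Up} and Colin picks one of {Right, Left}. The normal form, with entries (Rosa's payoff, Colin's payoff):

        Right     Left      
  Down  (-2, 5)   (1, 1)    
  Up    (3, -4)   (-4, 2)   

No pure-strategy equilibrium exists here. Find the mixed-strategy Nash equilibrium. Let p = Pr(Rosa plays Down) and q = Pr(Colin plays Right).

p = 3/5, q = 1/2

For Colin to be willing to mix, Colin must be indifferent between Right and Left, which pins down Rosa's mix.
  Colin's expected payoff from Right: p·5 + (1−p)·(-4) = 9p - 4
  Colin's expected payoff from Left: p·1 + (1−p)·2 = -p + 2
  9p - 4 = -p + 2  ⇒  10p = 6  ⇒  p = 3/5.
Set Rosa's expected payoff from Down equal to that from Up:
  Rosa's payoff to Down: q·(-2) + (1−q)·1 = -3q + 1
  Rosa's payoff to Up: q·3 + (1−q)·(-4) = 7q - 4
  -3q + 1 = 7q - 4  ⇒  -10q = -5  ⇒  q = 1/2.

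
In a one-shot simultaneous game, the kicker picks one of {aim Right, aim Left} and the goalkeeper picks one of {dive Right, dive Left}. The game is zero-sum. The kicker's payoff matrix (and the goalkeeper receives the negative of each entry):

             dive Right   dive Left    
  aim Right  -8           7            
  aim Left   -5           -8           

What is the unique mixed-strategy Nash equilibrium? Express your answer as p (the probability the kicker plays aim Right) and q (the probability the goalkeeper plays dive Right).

p = 1/6, q = 5/6

In a mixed equilibrium the goalkeeper is indifferent between dive Right and dive Left; this condition fixes p.
  the goalkeeper's payoff from dive Right: p·8 + (1−p)·5 = 3p + 5
  the goalkeeper's payoff from dive Left: p·(-7) + (1−p)·8 = -15p + 8
  3p + 5 = -15p + 8  ⇒  18p = 3  ⇒  p = 1/6.
For the kicker to be willing to mix, the kicker must be indifferent between aim Right and aim Left, which pins down the goalkeeper's mix.
  the kicker's payoff from aim Right: q·(-8) + (1−q)·7 = -15q + 7
  the kicker's payoff from aim Left: q·(-5) + (1−q)·(-8) = 3q - 8
  -15q + 7 = 3q - 8  ⇒  -18q = -15  ⇒  q = 5/6.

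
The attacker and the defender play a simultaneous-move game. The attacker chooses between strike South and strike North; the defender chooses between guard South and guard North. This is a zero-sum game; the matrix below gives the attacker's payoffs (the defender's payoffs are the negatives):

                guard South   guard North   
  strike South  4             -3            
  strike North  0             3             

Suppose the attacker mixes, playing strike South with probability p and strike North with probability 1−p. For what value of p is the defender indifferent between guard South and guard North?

The attacker's mix must leave the defender indifferent between guard South and guard North.
  the defender's expected payoff from guard South: p·(-4) + (1−p)·0 = -4p
  the defender's expected payoff from guard North: p·3 + (1−p)·(-3) = 6p - 3
  -4p = 6p - 3  ⇒  -10p = -3  ⇒  p = 3/10.

p = 3/10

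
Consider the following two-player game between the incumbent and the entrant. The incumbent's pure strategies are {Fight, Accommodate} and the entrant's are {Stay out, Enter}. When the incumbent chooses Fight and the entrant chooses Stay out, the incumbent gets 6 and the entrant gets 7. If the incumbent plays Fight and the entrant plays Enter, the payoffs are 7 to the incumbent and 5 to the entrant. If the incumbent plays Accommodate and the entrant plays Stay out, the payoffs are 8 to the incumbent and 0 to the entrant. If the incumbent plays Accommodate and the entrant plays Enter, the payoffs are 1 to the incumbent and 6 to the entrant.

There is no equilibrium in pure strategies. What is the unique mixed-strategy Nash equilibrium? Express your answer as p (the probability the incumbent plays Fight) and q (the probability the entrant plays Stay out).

The entrant's indifference between Stay out and Enter determines the incumbent's mixing probability p:
  the entrant's payoff from Stay out: p·7 + (1−p)·0 = 7p
  the entrant's payoff from Enter: p·5 + (1−p)·6 = -p + 6
  7p = -p + 6  ⇒  8p = 6  ⇒  p = 3/4.
For the incumbent to be willing to mix, the incumbent must be indifferent between Fight and Accommodate, which pins down the entrant's mix.
  the incumbent's expected payoff from Fight: q·6 + (1−q)·7 = -q + 7
  the incumbent's expected payoff from Accommodate: q·8 + (1−q)·1 = 7q + 1
  -q + 7 = 7q + 1  ⇒  -8q = -6  ⇒  q = 3/4.

p = 3/4, q = 3/4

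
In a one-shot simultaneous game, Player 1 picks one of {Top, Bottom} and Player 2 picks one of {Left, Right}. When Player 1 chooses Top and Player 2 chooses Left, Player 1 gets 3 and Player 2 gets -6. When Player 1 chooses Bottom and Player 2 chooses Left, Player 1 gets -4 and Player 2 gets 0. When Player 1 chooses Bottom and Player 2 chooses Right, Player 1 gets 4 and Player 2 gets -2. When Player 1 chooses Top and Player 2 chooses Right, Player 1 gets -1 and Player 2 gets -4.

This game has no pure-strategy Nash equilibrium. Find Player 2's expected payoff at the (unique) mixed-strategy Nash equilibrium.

-3

For Player 2 to be willing to mix, Player 2 must be indifferent between Left and Right, which pins down Player 1's mix.
  Player 2's payoff to Left: p·(-6) + (1−p)·0 = -6p
  Player 2's payoff to Right: p·(-4) + (1−p)·(-2) = -2p - 2
  -6p = -2p - 2  ⇒  -4p = -2  ⇒  p = 1/2.
At equilibrium Player 2 is indifferent across columns, so Player 2's payoff equals the payoff from Left: (1/2)·(-6) + (1/2)·0 = -3.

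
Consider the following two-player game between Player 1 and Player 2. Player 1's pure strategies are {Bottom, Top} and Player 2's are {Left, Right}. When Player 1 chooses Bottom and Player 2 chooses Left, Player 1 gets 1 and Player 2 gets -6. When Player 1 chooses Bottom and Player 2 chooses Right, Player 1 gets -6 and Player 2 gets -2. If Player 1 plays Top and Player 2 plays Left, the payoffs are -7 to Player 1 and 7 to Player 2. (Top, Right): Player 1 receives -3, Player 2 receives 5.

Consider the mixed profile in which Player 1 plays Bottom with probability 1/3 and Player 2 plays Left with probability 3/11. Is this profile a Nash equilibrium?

Yes

Check Player 2's indifference given Player 1's mix p = 1/3:
  payoff from Left = 8/3; payoff from Right = 8/3 — equal.
Check Player 1's indifference given Player 2's mix q = 3/11:
  payoff from Bottom = -45/11; payoff from Top = -45/11 — equal.
Both players are indifferent, so neither can profitably deviate.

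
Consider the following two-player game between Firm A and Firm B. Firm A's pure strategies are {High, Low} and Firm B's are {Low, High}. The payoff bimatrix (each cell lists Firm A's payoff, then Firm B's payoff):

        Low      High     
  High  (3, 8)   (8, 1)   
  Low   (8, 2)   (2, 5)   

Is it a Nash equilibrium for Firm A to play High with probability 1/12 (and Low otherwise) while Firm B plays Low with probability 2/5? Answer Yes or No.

No

Given Firm A's mix p = 1/12, Firm B's payoff from Low is 5/2 but from High is 14/3. Firm B strictly prefers High, so Firm B would not mix.
So the proposed profile is not a Nash equilibrium.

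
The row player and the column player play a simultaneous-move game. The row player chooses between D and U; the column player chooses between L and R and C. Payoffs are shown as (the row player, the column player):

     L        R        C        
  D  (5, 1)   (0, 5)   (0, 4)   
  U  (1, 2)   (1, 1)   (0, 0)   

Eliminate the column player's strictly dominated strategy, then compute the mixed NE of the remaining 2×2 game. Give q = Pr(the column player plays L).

q = 1/5

The column player's strategy C is strictly dominated by R: 5 > 4 and 1 > 0. Eliminate C.
For the row player to be willing to mix, the row player must be indifferent between D and U, which pins down the column player's mix.
  the row player's payoff from D: q·5 + (1−q)·0 = 5q
  the row player's payoff from U: q·1 + (1−q)·1 = 1
  5q = 1  ⇒  5q = 1  ⇒  q = 1/5.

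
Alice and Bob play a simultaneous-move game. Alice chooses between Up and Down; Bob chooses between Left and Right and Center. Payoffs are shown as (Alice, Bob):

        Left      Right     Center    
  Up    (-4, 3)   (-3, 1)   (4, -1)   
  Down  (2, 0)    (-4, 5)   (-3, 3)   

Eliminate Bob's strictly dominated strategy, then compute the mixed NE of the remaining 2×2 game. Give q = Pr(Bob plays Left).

Bob's strategy Center is strictly dominated by Right: 1 > -1 and 5 > 3. Eliminate Center.
Set Alice's expected payoff from Up equal to that from Down:
  Alice's expected payoff from Up: q·(-4) + (1−q)·(-3) = -q - 3
  Alice's expected payoff from Down: q·2 + (1−q)·(-4) = 6q - 4
  -q - 3 = 6q - 4  ⇒  -7q = -1  ⇒  q = 1/7.

q = 1/7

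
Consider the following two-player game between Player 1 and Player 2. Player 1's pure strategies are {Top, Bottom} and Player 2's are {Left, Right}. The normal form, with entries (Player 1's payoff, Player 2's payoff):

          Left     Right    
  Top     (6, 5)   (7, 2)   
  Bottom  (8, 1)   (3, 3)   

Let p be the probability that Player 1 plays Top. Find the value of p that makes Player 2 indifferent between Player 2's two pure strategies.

p = 2/5

Set Player 2's expected payoff from Left equal to that from Right:
  Player 2's payoff from Left: p·5 + (1−p)·1 = 4p + 1
  Player 2's payoff from Right: p·2 + (1−p)·3 = -p + 3
  4p + 1 = -p + 3  ⇒  5p = 2  ⇒  p = 2/5.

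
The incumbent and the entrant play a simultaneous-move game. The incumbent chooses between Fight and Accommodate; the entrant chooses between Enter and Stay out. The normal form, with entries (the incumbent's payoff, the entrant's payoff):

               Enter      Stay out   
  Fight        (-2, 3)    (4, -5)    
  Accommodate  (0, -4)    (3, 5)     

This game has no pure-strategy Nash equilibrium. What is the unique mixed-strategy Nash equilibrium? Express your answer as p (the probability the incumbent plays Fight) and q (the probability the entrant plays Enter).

The incumbent's mix must leave the entrant indifferent between Enter and Stay out.
  the entrant's payoff from Enter: p·3 + (1−p)·(-4) = 7p - 4
  the entrant's payoff from Stay out: p·(-5) + (1−p)·5 = -10p + 5
  7p - 4 = -10p + 5  ⇒  17p = 9  ⇒  p = 9/17.
The incumbent's indifference between Fight and Accommodate determines the entrant's mixing probability q:
  the incumbent's payoff to Fight: q·(-2) + (1−q)·4 = -6q + 4
  the incumbent's payoff to Accommodate: q·0 + (1−q)·3 = -3q + 3
  -6q + 4 = -3q + 3  ⇒  -3q = -1  ⇒  q = 1/3.

p = 9/17, q = 1/3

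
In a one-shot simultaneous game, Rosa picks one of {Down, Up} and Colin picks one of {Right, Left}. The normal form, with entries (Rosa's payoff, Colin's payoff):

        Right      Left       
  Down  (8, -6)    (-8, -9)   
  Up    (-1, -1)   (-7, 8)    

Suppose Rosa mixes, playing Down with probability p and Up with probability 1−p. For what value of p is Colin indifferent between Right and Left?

Colin's indifference between Right and Left determines Rosa's mixing probability p:
  Colin's payoff to Right: p·(-6) + (1−p)·(-1) = -5p - 1
  Colin's payoff to Left: p·(-9) + (1−p)·8 = -17p + 8
  -5p - 1 = -17p + 8  ⇒  12p = 9  ⇒  p = 3/4.

p = 3/4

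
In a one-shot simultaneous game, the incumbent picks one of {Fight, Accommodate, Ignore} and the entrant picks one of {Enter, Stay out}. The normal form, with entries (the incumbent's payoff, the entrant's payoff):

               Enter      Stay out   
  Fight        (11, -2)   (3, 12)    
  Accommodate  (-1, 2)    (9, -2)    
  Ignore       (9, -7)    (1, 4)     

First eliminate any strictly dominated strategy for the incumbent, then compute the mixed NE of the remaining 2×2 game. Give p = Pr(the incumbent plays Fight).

p = 2/9

The incumbent's strategy Ignore is strictly dominated by Fight: 11 > 9 and 3 > 1. Eliminate Ignore.
The entrant's indifference between Enter and Stay out determines the incumbent's mixing probability p:
  the entrant's payoff from Enter: p·(-2) + (1−p)·2 = -4p + 2
  the entrant's payoff from Stay out: p·12 + (1−p)·(-2) = 14p - 2
  -4p + 2 = 14p - 2  ⇒  -18p = -4  ⇒  p = 2/9.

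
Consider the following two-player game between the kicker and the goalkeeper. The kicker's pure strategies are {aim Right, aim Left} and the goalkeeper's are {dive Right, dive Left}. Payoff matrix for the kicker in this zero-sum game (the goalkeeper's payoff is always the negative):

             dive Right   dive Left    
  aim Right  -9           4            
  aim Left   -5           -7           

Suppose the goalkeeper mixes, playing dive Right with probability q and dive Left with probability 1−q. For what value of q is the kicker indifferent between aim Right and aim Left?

In a mixed equilibrium the kicker is indifferent between aim Right and aim Left; this condition fixes q.
  the kicker's payoff from aim Right: q·(-9) + (1−q)·4 = -13q + 4
  the kicker's payoff from aim Left: q·(-5) + (1−q)·(-7) = 2q - 7
  -13q + 4 = 2q - 7  ⇒  -15q = -11  ⇒  q = 11/15.

q = 11/15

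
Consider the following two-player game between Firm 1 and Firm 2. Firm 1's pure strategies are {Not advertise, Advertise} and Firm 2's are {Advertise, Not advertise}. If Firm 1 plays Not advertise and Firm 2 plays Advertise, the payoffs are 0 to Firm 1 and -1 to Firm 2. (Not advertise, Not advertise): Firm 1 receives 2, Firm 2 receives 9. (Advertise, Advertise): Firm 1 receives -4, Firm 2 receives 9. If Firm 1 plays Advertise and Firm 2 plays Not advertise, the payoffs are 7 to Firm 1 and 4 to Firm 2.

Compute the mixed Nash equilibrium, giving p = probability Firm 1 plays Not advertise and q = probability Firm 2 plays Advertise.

p = 1/3, q = 5/9

In a mixed equilibrium Firm 2 is indifferent between Advertise and Not advertise; this condition fixes p.
  Firm 2's payoff to Advertise: p·(-1) + (1−p)·9 = -10p + 9
  Firm 2's payoff to Not advertise: p·9 + (1−p)·4 = 5p + 4
  -10p + 9 = 5p + 4  ⇒  -15p = -5  ⇒  p = 1/3.
In a mixed equilibrium Firm 1 is indifferent between Not advertise and Advertise; this condition fixes q.
  Firm 1's payoff from Not advertise: q·0 + (1−q)·2 = -2q + 2
  Firm 1's payoff from Advertise: q·(-4) + (1−q)·7 = -11q + 7
  -2q + 2 = -11q + 7  ⇒  9q = 5  ⇒  q = 5/9.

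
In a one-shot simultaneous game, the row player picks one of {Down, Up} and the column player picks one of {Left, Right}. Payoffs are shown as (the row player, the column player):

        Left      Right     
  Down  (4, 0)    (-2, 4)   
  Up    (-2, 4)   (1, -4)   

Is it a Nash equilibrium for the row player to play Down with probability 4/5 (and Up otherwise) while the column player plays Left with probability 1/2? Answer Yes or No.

No

Given the row player's mix p = 4/5, the column player's payoff from Left is 4/5 but from Right is 12/5. The column player strictly prefers Right, so the column player would not mix.
So the proposed profile is not a Nash equilibrium.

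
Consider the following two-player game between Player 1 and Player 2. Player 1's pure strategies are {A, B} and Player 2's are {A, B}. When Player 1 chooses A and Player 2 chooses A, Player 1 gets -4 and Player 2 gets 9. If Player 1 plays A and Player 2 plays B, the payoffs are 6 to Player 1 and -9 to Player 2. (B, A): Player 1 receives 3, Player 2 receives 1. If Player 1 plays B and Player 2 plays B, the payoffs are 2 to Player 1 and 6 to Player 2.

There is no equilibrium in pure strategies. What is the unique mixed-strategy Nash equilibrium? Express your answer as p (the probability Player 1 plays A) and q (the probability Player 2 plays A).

p = 5/23, q = 4/11

Player 2's indifference between A and B determines Player 1's mixing probability p:
  Player 2's payoff to A: p·9 + (1−p)·1 = 8p + 1
  Player 2's payoff to B: p·(-9) + (1−p)·6 = -15p + 6
  8p + 1 = -15p + 6  ⇒  23p = 5  ⇒  p = 5/23.
Player 1's indifference between A and B determines Player 2's mixing probability q:
  Player 1's expected payoff from A: q·(-4) + (1−q)·6 = -10q + 6
  Player 1's expected payoff from B: q·3 + (1−q)·2 = q + 2
  -10q + 6 = q + 2  ⇒  -11q = -4  ⇒  q = 4/11.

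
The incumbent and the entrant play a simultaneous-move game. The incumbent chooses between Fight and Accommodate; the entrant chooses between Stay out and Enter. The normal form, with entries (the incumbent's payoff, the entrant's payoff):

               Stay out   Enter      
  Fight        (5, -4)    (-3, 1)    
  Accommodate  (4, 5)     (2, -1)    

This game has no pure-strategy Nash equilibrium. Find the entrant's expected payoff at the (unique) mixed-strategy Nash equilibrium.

The incumbent's mix must leave the entrant indifferent between Stay out and Enter.
  the entrant's expected payoff from Stay out: p·(-4) + (1−p)·5 = -9p + 5
  the entrant's expected payoff from Enter: p·1 + (1−p)·(-1) = 2p - 1
  -9p + 5 = 2p - 1  ⇒  -11p = -6  ⇒  p = 6/11.
At equilibrium the entrant is indifferent across columns, so the entrant's payoff equals the payoff from Stay out: (6/11)·(-4) + (5/11)·5 = 1/11.

1/11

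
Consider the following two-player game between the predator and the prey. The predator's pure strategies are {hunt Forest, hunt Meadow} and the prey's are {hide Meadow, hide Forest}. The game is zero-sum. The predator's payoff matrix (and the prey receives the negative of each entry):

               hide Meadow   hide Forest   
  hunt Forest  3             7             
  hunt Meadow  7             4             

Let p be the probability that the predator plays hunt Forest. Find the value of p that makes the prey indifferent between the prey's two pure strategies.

p = 3/7

The predator's mix must leave the prey indifferent between hide Meadow and hide Forest.
  the prey's payoff to hide Meadow: p·(-3) + (1−p)·(-7) = 4p - 7
  the prey's payoff to hide Forest: p·(-7) + (1−p)·(-4) = -3p - 4
  4p - 7 = -3p - 4  ⇒  7p = 3  ⇒  p = 3/7.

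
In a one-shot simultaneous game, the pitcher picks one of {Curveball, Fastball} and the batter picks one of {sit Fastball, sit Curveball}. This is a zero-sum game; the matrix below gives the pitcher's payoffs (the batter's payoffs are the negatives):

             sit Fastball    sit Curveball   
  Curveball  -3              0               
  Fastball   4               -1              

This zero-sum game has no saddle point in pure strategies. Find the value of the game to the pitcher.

The batter's mix must leave the pitcher indifferent between Curveball and Fastball.
  the pitcher's payoff from Curveball: q·(-3) + (1−q)·0 = -3q
  the pitcher's payoff from Fastball: q·4 + (1−q)·(-1) = 5q - 1
  -3q = 5q - 1  ⇒  -8q = -1  ⇒  q = 1/8.
The value is the pitcher's expected payoff against this mix (using Curveball): (1/8)·(-3) + (7/8)·0 = -3/8.

v = -3/8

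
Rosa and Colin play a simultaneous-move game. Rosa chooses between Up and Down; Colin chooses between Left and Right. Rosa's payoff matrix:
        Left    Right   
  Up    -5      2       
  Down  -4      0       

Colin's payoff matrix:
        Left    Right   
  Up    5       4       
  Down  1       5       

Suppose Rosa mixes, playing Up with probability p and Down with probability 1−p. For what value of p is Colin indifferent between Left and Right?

For Colin to be willing to mix, Colin must be indifferent between Left and Right, which pins down Rosa's mix.
  Colin's payoff from Left: p·5 + (1−p)·1 = 4p + 1
  Colin's payoff from Right: p·4 + (1−p)·5 = -p + 5
  4p + 1 = -p + 5  ⇒  5p = 4  ⇒  p = 4/5.

p = 4/5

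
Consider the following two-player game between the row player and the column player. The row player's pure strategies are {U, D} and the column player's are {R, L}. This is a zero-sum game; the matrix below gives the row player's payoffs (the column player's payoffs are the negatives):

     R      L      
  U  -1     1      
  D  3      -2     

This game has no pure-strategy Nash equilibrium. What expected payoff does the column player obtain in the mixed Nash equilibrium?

For the column player to be willing to mix, the column player must be indifferent between R and L, which pins down the row player's mix.
  the column player's payoff to R: p·1 + (1−p)·(-3) = 4p - 3
  the column player's payoff to L: p·(-1) + (1−p)·2 = -3p + 2
  4p - 3 = -3p + 2  ⇒  7p = 5  ⇒  p = 5/7.
At equilibrium the column player is indifferent across columns, so the column player's payoff equals the payoff from R: (5/7)·1 + (2/7)·(-3) = -1/7.

-1/7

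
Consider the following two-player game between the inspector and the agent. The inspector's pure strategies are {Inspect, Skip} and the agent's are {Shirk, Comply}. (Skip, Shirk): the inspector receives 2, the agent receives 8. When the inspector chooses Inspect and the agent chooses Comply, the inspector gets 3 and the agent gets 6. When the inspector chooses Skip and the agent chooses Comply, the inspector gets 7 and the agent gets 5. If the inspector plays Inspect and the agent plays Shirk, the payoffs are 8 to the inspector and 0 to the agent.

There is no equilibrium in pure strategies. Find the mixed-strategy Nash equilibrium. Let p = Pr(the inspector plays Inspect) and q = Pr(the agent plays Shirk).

The agent's indifference between Shirk and Comply determines the inspector's mixing probability p:
  the agent's expected payoff from Shirk: p·0 + (1−p)·8 = -8p + 8
  the agent's expected payoff from Comply: p·6 + (1−p)·5 = p + 5
  -8p + 8 = p + 5  ⇒  -9p = -3  ⇒  p = 1/3.
The inspector's indifference between Inspect and Skip determines the agent's mixing probability q:
  the inspector's expected payoff from Inspect: q·8 + (1−q)·3 = 5q + 3
  the inspector's expected payoff from Skip: q·2 + (1−q)·7 = -5q + 7
  5q + 3 = -5q + 7  ⇒  10q = 4  ⇒  q = 2/5.

p = 1/3, q = 2/5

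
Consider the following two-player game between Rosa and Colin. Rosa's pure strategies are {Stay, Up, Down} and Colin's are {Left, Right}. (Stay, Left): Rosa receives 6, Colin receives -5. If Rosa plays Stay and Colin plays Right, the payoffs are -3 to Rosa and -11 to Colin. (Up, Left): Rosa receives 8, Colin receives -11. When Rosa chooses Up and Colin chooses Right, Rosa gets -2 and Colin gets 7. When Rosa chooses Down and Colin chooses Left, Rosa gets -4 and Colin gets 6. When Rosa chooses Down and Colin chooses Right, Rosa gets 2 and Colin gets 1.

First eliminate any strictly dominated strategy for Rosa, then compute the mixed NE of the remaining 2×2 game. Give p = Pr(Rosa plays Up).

Rosa's strategy Stay is strictly dominated by Up: 8 > 6 and -2 > -3. Eliminate Stay.
Set Colin's expected payoff from Left equal to that from Right:
  Colin's expected payoff from Left: p·(-11) + (1−p)·6 = -17p + 6
  Colin's expected payoff from Right: p·7 + (1−p)·1 = 6p + 1
  -17p + 6 = 6p + 1  ⇒  -23p = -5  ⇒  p = 5/23.

p = 5/23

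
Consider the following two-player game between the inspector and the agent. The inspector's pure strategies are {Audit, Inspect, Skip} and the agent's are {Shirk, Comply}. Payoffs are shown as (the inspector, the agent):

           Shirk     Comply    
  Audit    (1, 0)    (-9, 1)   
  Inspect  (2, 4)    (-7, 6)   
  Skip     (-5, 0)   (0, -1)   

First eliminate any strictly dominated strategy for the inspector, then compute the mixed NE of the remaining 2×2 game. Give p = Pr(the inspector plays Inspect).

The inspector's strategy Audit is strictly dominated by Inspect: 2 > 1 and -7 > -9. Eliminate Audit.
In a mixed equilibrium the agent is indifferent between Shirk and Comply; this condition fixes p.
  the agent's payoff from Shirk: p·4 + (1−p)·0 = 4p
  the agent's payoff from Comply: p·6 + (1−p)·(-1) = 7p - 1
  4p = 7p - 1  ⇒  -3p = -1  ⇒  p = 1/3.

p = 1/3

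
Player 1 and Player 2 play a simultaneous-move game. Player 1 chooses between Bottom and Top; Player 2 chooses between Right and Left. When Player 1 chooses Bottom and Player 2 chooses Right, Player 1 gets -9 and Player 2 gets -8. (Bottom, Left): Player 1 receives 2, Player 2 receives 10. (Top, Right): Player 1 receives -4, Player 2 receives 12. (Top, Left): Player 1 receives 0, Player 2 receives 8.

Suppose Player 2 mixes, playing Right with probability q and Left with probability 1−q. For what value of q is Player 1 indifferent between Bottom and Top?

q = 2/7

Player 2's mix must leave Player 1 indifferent between Bottom and Top.
  Player 1's payoff to Bottom: q·(-9) + (1−q)·2 = -11q + 2
  Player 1's payoff to Top: q·(-4) + (1−q)·0 = -4q
  -11q + 2 = -4q  ⇒  -7q = -2  ⇒  q = 2/7.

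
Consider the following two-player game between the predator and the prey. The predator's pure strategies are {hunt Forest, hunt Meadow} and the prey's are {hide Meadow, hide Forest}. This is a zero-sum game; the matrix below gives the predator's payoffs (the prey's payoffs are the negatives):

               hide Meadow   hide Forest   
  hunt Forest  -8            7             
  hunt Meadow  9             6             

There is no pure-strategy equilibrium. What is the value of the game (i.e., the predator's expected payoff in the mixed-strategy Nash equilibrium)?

The predator's indifference between hunt Forest and hunt Meadow determines the prey's mixing probability q:
  the predator's expected payoff from hunt Forest: q·(-8) + (1−q)·7 = -15q + 7
  the predator's expected payoff from hunt Meadow: q·9 + (1−q)·6 = 3q + 6
  -15q + 7 = 3q + 6  ⇒  -18q = -1  ⇒  q = 1/18.
The value is the predator's expected payoff against this mix (using hunt Forest): (1/18)·(-8) + (17/18)·7 = 37/6.

v = 37/6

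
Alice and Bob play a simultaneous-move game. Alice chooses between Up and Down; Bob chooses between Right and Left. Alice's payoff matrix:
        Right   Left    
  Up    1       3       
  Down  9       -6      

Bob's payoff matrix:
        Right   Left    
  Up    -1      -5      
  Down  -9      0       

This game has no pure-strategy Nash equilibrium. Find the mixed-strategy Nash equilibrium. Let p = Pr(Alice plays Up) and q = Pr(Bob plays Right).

p = 9/13, q = 9/17

In a mixed equilibrium Bob is indifferent between Right and Left; this condition fixes p.
  Bob's payoff to Right: p·(-1) + (1−p)·(-9) = 8p - 9
  Bob's payoff to Left: p·(-5) + (1−p)·0 = -5p
  8p - 9 = -5p  ⇒  13p = 9  ⇒  p = 9/13.
For Alice to be willing to mix, Alice must be indifferent between Up and Down, which pins down Bob's mix.
  Alice's payoff to Up: q·1 + (1−q)·3 = -2q + 3
  Alice's payoff to Down: q·9 + (1−q)·(-6) = 15q - 6
  -2q + 3 = 15q - 6  ⇒  -17q = -9  ⇒  q = 9/17.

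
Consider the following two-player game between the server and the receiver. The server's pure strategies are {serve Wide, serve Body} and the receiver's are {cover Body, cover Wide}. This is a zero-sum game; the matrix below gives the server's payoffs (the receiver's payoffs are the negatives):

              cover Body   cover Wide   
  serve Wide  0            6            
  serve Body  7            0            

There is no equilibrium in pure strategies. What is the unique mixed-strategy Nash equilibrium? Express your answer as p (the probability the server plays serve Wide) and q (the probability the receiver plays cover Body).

p = 7/13, q = 6/13

Set the receiver's expected payoff from cover Body equal to that from cover Wide:
  the receiver's expected payoff from cover Body: p·0 + (1−p)·(-7) = 7p - 7
  the receiver's expected payoff from cover Wide: p·(-6) + (1−p)·0 = -6p
  7p - 7 = -6p  ⇒  13p = 7  ⇒  p = 7/13.
The server's indifference between serve Wide and serve Body determines the receiver's mixing probability q:
  the server's payoff from serve Wide: q·0 + (1−q)·6 = -6q + 6
  the server's payoff from serve Body: q·7 + (1−q)·0 = 7q
  -6q + 6 = 7q  ⇒  -13q = -6  ⇒  q = 6/13.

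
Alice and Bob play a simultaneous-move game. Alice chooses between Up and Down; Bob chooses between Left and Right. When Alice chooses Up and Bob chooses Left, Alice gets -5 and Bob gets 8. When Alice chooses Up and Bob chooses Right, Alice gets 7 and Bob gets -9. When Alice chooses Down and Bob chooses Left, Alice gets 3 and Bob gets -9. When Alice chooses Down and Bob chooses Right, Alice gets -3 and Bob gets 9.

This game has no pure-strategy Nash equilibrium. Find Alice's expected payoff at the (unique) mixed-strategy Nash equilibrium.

Alice's indifference between Up and Down determines Bob's mixing probability q:
  Alice's payoff to Up: q·(-5) + (1−q)·7 = -12q + 7
  Alice's payoff to Down: q·3 + (1−q)·(-3) = 6q - 3
  -12q + 7 = 6q - 3  ⇒  -18q = -10  ⇒  q = 5/9.
At equilibrium Alice is indifferent across rows, so Alice's payoff equals the payoff from Up: (5/9)·(-5) + (4/9)·7 = 1/3.

1/3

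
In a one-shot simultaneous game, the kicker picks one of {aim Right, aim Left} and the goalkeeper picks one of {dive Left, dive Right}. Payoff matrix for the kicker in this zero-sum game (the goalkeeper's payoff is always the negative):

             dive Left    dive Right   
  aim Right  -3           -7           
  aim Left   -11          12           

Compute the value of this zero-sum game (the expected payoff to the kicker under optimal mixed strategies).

v = -113/27

Set the kicker's expected payoff from aim Right equal to that from aim Left:
  the kicker's expected payoff from aim Right: q·(-3) + (1−q)·(-7) = 4q - 7
  the kicker's expected payoff from aim Left: q·(-11) + (1−q)·12 = -23q + 12
  4q - 7 = -23q + 12  ⇒  27q = 19  ⇒  q = 19/27.
The value is the kicker's expected payoff against this mix (using aim Right): (19/27)·(-3) + (8/27)·(-7) = -113/27.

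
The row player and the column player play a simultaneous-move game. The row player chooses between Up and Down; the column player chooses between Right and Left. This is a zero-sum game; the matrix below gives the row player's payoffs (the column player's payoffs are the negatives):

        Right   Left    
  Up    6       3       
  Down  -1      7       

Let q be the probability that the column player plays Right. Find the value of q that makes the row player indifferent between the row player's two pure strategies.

q = 4/11

For the row player to be willing to mix, the row player must be indifferent between Up and Down, which pins down the column player's mix.
  the row player's payoff from Up: q·6 + (1−q)·3 = 3q + 3
  the row player's payoff from Down: q·(-1) + (1−q)·7 = -8q + 7
  3q + 3 = -8q + 7  ⇒  11q = 4  ⇒  q = 4/11.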